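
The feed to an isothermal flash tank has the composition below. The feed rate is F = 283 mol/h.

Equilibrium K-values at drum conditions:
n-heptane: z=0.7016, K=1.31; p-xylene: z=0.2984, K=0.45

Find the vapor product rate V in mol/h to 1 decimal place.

V = 88.6 mol/h

Let β = V/F and solve Σ zᵢ(Kᵢ−1)/(1+β(Kᵢ−1)) = 0.
g(0) = ΣzᵢKᵢ − 1 = 0.0534 and g(1) = 1 − Σzᵢ/Kᵢ = -0.1987, so a root lies in (0, 1).
Binary case is linear: z₁(K₁−1)(1+β(K₂−1)) + z₂(K₂−1)(1+β(K₁−1)) = 0
⇒ β = [z₁(K₁−1)+z₂(K₂−1)] / [−(K₁−1)(K₂−1)] = 0.05338/0.17050 = 0.3131
Then V = β·F = 0.3131·283 = 88.6 mol/h and L = F − V = 194.4 mol/h.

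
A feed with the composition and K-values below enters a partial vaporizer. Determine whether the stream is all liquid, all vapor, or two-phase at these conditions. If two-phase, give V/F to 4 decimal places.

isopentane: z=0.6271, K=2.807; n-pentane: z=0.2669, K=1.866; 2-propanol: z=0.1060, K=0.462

all vapor

ΣzᵢKᵢ = 2.3073; Σzᵢ/Kᵢ = 0.5959.
Since Σzᵢ/Kᵢ < 1 the mixture is above its dew point — single vapor phase.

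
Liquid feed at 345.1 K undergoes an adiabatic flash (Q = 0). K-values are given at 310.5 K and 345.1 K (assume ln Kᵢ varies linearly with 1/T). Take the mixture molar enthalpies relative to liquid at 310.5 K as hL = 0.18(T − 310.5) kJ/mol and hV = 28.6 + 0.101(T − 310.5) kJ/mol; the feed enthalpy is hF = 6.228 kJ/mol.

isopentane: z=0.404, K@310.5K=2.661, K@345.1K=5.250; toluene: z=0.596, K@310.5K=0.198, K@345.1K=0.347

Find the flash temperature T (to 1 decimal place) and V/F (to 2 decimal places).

T = 314.2 K, V/F = 0.20

Adiabatic flash: solve Rachford–Rice at each trial T, then check hF = ψ·hV(T) + (1−ψ)·hL(T).
  T = 310.5 K: K = (2.661, 0.198), RR gives ψ = 0.145, H_out = 4.145 kJ/mol
  T = 345.1 K: K = (5.250, 0.347), RR gives ψ = 0.478, H_out = 18.604 kJ/mol
  T = 327.8 K: K = (3.805, 0.266), RR gives ψ = 0.338, H_out = 12.318 kJ/mol
  T = 319.1 K: K = (3.194, 0.230), RR gives ψ = 0.253, H_out = 8.618 kJ/mol
  T = 314.8 K: K = (2.919, 0.214), RR gives ψ = 0.203, H_out = 6.518 kJ/mol
  T = 312.6 K: K = (2.785, 0.206), RR gives ψ = 0.175, H_out = 5.344 kJ/mol
  T = 313.7 K: K = (2.851, 0.210), RR gives ψ = 0.189, H_out = 5.941 kJ/mol
Linear interpolation between T = 313.7 (H_out = 5.941) and T = 314.8 (H_out = 6.518) on hF = 6.228 gives T ≈ 314.2 K, at which ψ = 0.20.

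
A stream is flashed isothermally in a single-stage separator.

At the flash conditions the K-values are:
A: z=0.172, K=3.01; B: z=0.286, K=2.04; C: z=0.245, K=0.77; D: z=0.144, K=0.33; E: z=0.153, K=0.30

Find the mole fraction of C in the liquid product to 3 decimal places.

x_C = 0.276

Newton–Raphson from ψ = 0.5:
  ψ = 0.500: g = -0.0054, g' = -0.647 → ψ = 0.492
Converged at ψ = 0.492.
Compositions from xᵢ = zᵢ/(1+ψ(Kᵢ−1)), yᵢ = Kᵢxᵢ:
  A: x = 0.087, y = 0.260
  B: x = 0.189, y = 0.386
  C: x = 0.276, y = 0.213
  D: x = 0.215, y = 0.071
  E: x = 0.233, y = 0.070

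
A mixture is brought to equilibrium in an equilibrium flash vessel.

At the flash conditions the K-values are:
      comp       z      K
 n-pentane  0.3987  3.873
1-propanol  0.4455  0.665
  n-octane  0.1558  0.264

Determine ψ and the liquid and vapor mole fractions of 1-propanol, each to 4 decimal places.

ψ = 0.6359, x_1-propanol = 0.5661, y_1-propanol = 0.3765

Iterate (Newton) starting at ψ = 0.58:
  ψ = 0.5800: g = 0.04429, g' = -0.7969 → ψ = 0.6356
  ψ = 0.6356: g = 0.00025, g' = -0.7907 → ψ = 0.6359
Converged at ψ = 0.6359.
Compositions from xᵢ = zᵢ/(1+ψ(Kᵢ−1)), yᵢ = Kᵢxᵢ:
  n-pentane: x = 0.1410, y = 0.5462
  1-propanol: x = 0.5661, y = 0.3765
  n-octane: x = 0.2929, y = 0.0773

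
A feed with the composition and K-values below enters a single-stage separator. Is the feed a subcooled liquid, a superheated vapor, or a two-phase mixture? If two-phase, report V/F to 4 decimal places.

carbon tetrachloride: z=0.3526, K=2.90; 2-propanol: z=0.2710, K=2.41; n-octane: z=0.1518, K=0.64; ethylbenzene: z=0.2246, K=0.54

superheated vapor

ΣzᵢKᵢ = 1.8941; Σzᵢ/Kᵢ = 0.8871.
Since Σzᵢ/Kᵢ < 1 the mixture is above its dew point — single vapor phase.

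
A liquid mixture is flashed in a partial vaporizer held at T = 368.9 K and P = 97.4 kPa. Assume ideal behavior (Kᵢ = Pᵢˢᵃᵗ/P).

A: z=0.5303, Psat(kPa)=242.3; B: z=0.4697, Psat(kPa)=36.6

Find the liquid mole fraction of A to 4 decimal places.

x_A = 0.2956

Raoult's law: Kᵢ = Pᵢˢᵃᵗ/P = Pᵢˢᵃᵗ/97.4.
  K_A = 242.3/97.4 = 2.487680, K_B = 36.6/97.4 = 0.375770
Material balance + equilibrium reduce to Σ zᵢ(Kᵢ−1)/(1+ψ(Kᵢ−1)) = 0.
Check two-phase: ΣzᵢKᵢ = 1.4957 > 1 and Σzᵢ/Kᵢ = 1.4631 > 1, so g(0) = 0.4957 > 0 and g(1) = -0.4631 < 0.
Binary case is linear: z₁(K₁−1)(1+ψ(K₂−1)) + z₂(K₂−1)(1+ψ(K₁−1)) = 0
⇒ ψ = [z₁(K₁−1)+z₂(K₂−1)] / [−(K₁−1)(K₂−1)] = 0.49572/0.92865 = 0.5338
Compositions from xᵢ = zᵢ/(1+ψ(Kᵢ−1)), yᵢ = Kᵢxᵢ:
  A: x = 0.2956, y = 0.7353
  B: x = 0.7044, y = 0.2647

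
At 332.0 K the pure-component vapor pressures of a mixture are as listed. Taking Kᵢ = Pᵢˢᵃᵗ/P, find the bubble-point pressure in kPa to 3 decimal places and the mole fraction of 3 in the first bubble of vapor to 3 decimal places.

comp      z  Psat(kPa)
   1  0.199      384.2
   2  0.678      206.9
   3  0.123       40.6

At the bubble point ψ → 0, so ΣzᵢKᵢ = 1 with Kᵢ = Pᵢˢᵃᵗ/P ⇒ P = ΣzᵢPᵢˢᵃᵗ.
P = 0.199·384.2 + 0.678·206.9 + 0.123·40.6 = 221.728 kPa
yᵢ = zᵢPᵢˢᵃᵗ/P ⇒ y_3 = 0.123·40.6/221.728 = 0.023

Pbub = 221.728 kPa, y_3 = 0.023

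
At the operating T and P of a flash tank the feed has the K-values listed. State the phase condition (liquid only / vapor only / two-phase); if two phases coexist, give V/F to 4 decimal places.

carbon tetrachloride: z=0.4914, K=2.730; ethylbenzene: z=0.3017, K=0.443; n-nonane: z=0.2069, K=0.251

ΣzᵢKᵢ = 1.5271; Σzᵢ/Kᵢ = 1.6853.
Both exceed 1, so a two-phase solution exists.
Let ψ = V/F and solve Σ zᵢ(Kᵢ−1)/(1+ψ(Kᵢ−1)) = 0.
Iterate (Newton) starting at ψ = 0.62:
  ψ = 0.6200: g = -0.13585, g' = -0.9654 → ψ = 0.4793
  ψ = 0.4793: g = -0.00624, g' = -0.8962 → ψ = 0.4723
Converged at ψ = 0.4723.

two-phase, V/F = 0.4723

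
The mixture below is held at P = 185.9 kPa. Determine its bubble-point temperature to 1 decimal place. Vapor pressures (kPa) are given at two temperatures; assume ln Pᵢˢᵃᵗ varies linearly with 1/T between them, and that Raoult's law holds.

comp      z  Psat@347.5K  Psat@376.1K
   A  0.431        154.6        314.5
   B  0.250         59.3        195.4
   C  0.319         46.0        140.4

Bubble-point temperature: ΣzᵢPᵢˢᵃᵗ(T) = P. Interpolate ln Pᵢˢᵃᵗ = aᵢ + bᵢ/T.
  T = 347.5 K: ΣzᵢPᵢˢᵃᵗ = 96.13 kPa
  T = 376.1 K: ΣzᵢPᵢˢᵃᵗ = 229.19 kPa
  T = 361.8 K: ΣzᵢPᵢˢᵃᵗ = 150.14 kPa
  T = 369.0 K: ΣzᵢPᵢˢᵃᵗ = 186.28 kPa
  T = 365.4 K: ΣzᵢPᵢˢᵃᵗ = 167.36 kPa
  T = 367.2 K: ΣzᵢPᵢˢᵃᵗ = 176.60 kPa
Interpolating between 367.2 K and 369.0 K gives T ≈ 368.9 K.

T = 368.9 K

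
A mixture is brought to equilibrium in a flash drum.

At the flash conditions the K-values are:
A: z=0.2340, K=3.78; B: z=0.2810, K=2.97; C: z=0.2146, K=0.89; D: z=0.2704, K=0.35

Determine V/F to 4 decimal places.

V/F = 0.8290

Rachford–Rice: g(V/F) = Σ zᵢ(Kᵢ−1)/(1+V/F(Kᵢ−1)) = 0.
Check two-phase: ΣzᵢKᵢ = 2.0047 > 1 and Σzᵢ/Kᵢ = 1.1702 > 1, so g(0) = 1.0047 > 0 and g(1) = -0.1702 < 0.
Newton iteration, V/F⁰ = 0.35:
  V/F = 0.3500: g = 0.40529, g' = -1.0409 → V/F = 0.7394
  V/F = 0.7394: g = 0.07416, g' = -0.8010 → V/F = 0.8320
  V/F = 0.8320: g = -0.00259, g' = -0.8663 → V/F = 0.8290
Converged at V/F = 0.8290.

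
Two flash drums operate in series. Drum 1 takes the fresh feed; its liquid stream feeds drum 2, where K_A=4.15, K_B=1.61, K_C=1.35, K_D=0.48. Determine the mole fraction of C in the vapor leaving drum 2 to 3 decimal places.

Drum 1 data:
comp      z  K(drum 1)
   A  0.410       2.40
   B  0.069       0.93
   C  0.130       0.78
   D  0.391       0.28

y_C (drum 2) = 0.156

Drum 1:
Rachford–Rice: g(ψ₁) = Σ zᵢ(Kᵢ−1)/(1+ψ₁(Kᵢ−1)) = 0.
g(0) = ΣzᵢKᵢ − 1 = 0.259 and g(1) = 1 − Σzᵢ/Kᵢ = -0.808, so a root lies in (0, 1).
Newton iteration, ψ₁⁰ = 0.5:
  ψ₁ = 0.500: g = -0.1394, g' = -0.781 → ψ₁ = 0.322
  ψ₁ = 0.322: g = -0.0063, g' = -0.733 → ψ₁ = 0.313
Converged at ψ₁ = 0.313.
Drum-1 compositions:
  A: x = 0.285, y = 0.684
  B: x = 0.071, y = 0.066
  C: x = 0.140, y = 0.109
  D: x = 0.505, y = 0.141
Drum-2 feed = drum-1 liquid: z₂ = (0.2851, 0.0705, 0.1396, 0.5048).
Drum 2:
Rachford–Rice: g(ψ₂) = Σ zᵢ(Kᵢ−1)/(1+ψ₂(Kᵢ−1)) = 0.
Check two-phase: ΣzᵢKᵢ = 1.727 > 1 and Σzᵢ/Kᵢ = 1.268 > 1, so g(0) = 0.727 > 0 and g(1) = -0.268 < 0.
Iterate (Newton) starting at ψ₂ = 0.5:
  ψ₂ = 0.500: g = 0.0686, g' = -0.704 → ψ₂ = 0.597
  ψ₂ = 0.597: g = 0.0027, g' = -0.654 → ψ₂ = 0.602
Converged at ψ₂ = 0.602.
  A: x = 0.098, y = 0.409
  B: x = 0.052, y = 0.083
  C: x = 0.115, y = 0.156
  D: x = 0.735, y = 0.353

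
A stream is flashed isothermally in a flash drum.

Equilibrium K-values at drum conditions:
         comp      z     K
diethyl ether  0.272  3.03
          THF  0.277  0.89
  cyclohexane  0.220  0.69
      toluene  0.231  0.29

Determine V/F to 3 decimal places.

V/F = 0.344

Material balance + equilibrium reduce to Σ zᵢ(Kᵢ−1)/(1+V/F(Kᵢ−1)) = 0.
Check two-phase: ΣzᵢKᵢ = 1.289 > 1 and Σzᵢ/Kᵢ = 1.516 > 1, so g(0) = 0.289 > 0 and g(1) = -0.516 < 0.
Newton–Raphson from V/F = 0.5:
  V/F = 0.500: g = -0.0932, g' = -0.589 → V/F = 0.342
  V/F = 0.342: g = 0.0014, g' = -0.624 → V/F = 0.344
Converged at V/F = 0.344.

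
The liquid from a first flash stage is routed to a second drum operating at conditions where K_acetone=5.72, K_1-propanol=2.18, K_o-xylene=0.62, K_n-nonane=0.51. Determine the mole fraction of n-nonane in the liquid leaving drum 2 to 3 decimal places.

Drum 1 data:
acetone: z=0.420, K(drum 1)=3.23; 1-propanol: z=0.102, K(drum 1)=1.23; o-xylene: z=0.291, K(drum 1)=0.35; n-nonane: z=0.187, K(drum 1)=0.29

Drum 1:
Rachford–Rice: g(ψ₁) = Σ zᵢ(Kᵢ−1)/(1+ψ₁(Kᵢ−1)) = 0.
Check two-phase: ΣzᵢKᵢ = 1.638 > 1 and Σzᵢ/Kᵢ = 1.689 > 1, so g(0) = 0.638 > 0 and g(1) = -0.689 < 0.
Newton–Raphson from ψ₁ = 0.5:
  ψ₁ = 0.500: g = -0.0222, g' = -0.968 → ψ₁ = 0.477
Converged at ψ₁ = 0.477.
Drum-1 compositions:
  acetone: x = 0.204, y = 0.657
  1-propanol: x = 0.092, y = 0.113
  o-xylene: x = 0.422, y = 0.148
  n-nonane: x = 0.283, y = 0.082
Drum-2 feed = drum-1 liquid: z₂ = (0.2035, 0.0919, 0.4218, 0.2828).
Drum 2:
Rachford–Rice: g(ψ₂) = Σ zᵢ(Kᵢ−1)/(1+ψ₂(Kᵢ−1)) = 0.
Feasibility: ΣzᵢKᵢ = 1.770, Σzᵢ/Kᵢ = 1.313 — both > 1, two phases present.
Newton iteration, ψ₂⁰ = 0.5:
  ψ₂ = 0.500: g = -0.0273, g' = -0.664 → ψ₂ = 0.459
  ψ₂ = 0.459: g = 0.0009, g' = -0.709 → ψ₂ = 0.460
Converged at ψ₂ = 0.460.
  acetone: x = 0.064, y = 0.367
  1-propanol: x = 0.060, y = 0.130
  o-xylene: x = 0.511, y = 0.317
  n-nonane: x = 0.365, y = 0.186

x_n-nonane (drum 2) = 0.365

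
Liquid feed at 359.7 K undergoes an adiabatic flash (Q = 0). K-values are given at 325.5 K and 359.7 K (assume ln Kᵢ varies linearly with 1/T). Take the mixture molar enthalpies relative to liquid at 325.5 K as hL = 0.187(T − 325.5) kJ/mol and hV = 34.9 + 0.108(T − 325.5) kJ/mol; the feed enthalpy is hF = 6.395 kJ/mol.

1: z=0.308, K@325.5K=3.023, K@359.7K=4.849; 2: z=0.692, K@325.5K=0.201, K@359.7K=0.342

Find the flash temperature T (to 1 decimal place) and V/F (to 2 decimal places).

T = 335.9 K, V/F = 0.13

Adiabatic flash: solve Rachford–Rice at each trial T, then check hF = ψ·hV(T) + (1−ψ)·hL(T).
  T = 325.5 K: K = (3.023, 0.201), RR gives ψ = 0.043, H_out = 1.515 kJ/mol
  T = 359.7 K: K = (4.849, 0.342), RR gives ψ = 0.288, H_out = 15.678 kJ/mol
  T = 342.6 K: K = (3.874, 0.266), RR gives ψ = 0.179, H_out = 9.192 kJ/mol
  T = 334.1 K: K = (3.436, 0.232), RR gives ψ = 0.117, H_out = 5.611 kJ/mol
  T = 338.4 K: K = (3.654, 0.249), RR gives ψ = 0.149, H_out = 7.467 kJ/mol
  T = 336.2 K: K = (3.541, 0.240), RR gives ψ = 0.133, H_out = 6.530 kJ/mol
Linear interpolation between T = 334.1 (H_out = 5.611) and T = 336.2 (H_out = 6.530) on hF = 6.395 gives T ≈ 335.9 K, at which ψ = 0.13.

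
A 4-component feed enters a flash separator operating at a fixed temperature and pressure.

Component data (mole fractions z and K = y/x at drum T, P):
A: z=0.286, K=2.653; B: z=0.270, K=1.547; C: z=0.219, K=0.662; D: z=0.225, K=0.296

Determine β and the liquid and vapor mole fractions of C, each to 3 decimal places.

β = 0.570, x_C = 0.271, y_C = 0.180

Newton iteration, β⁰ = 0.34:
  β = 0.340: g = 0.1353, g' = -0.602 → β = 0.565
  β = 0.565: g = 0.0030, g' = -0.602 → β = 0.570
Converged at β = 0.570.
Compositions from xᵢ = zᵢ/(1+β(Kᵢ−1)), yᵢ = Kᵢxᵢ:
  A: x = 0.147, y = 0.391
  B: x = 0.206, y = 0.318
  C: x = 0.271, y = 0.180
  D: x = 0.376, y = 0.111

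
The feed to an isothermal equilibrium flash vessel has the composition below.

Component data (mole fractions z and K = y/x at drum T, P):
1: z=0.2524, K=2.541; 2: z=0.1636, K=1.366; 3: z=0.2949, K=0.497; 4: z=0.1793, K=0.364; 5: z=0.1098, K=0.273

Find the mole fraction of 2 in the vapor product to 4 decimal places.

Rachford–Rice: g(ψ) = Σ zᵢ(Kᵢ−1)/(1+ψ(Kᵢ−1)) = 0.
Feasibility: ΣzᵢKᵢ = 1.1066, Σzᵢ/Kᵢ = 1.7072 — both > 1, two phases present.
Newton iteration, ψ⁰ = 0.5:
  ψ = 0.5000: g = -0.22050, g' = -0.6392 → ψ = 0.1551
  ψ = 0.1551: g = -0.00676, g' = -0.6609 → ψ = 0.1448
  ψ = 0.1448: g = 0.00003, g' = -0.6677 → ψ = 0.1449
Converged at ψ = 0.1449.
Compositions from xᵢ = zᵢ/(1+ψ(Kᵢ−1)), yᵢ = Kᵢxᵢ:
  1: x = 0.2063, y = 0.5243
  2: x = 0.1554, y = 0.2122
  3: x = 0.3181, y = 0.1581
  4: x = 0.1975, y = 0.0719
  5: x = 0.1227, y = 0.0335

y_2 = 0.2122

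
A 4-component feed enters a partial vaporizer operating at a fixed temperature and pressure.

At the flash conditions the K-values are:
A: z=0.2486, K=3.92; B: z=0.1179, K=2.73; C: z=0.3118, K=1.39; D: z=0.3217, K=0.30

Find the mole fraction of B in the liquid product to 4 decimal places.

Rachford–Rice: g(ψ) = Σ zᵢ(Kᵢ−1)/(1+ψ(Kᵢ−1)) = 0.
Check two-phase: ΣzᵢKᵢ = 1.8263 > 1 and Σzᵢ/Kᵢ = 1.4033 > 1, so g(0) = 0.8263 > 0 and g(1) = -0.4033 < 0.
Iterate (Newton) starting at ψ = 0.5:
  ψ = 0.5000: g = 0.15976, g' = -0.8580 → ψ = 0.6862
  ψ = 0.6862: g = -0.00248, g' = -0.9219 → ψ = 0.6835
Converged at ψ = 0.6835.
Compositions from xᵢ = zᵢ/(1+ψ(Kᵢ−1)), yᵢ = Kᵢxᵢ:
  A: x = 0.0830, y = 0.3253
  B: x = 0.0540, y = 0.1475
  C: x = 0.2462, y = 0.3422
  D: x = 0.6168, y = 0.1850

x_B = 0.0540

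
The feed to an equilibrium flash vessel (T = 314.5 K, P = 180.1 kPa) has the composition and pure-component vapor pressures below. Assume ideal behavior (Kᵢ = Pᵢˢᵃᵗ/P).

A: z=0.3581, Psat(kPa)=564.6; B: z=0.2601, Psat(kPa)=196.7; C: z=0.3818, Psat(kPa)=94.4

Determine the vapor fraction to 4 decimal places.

ψ = 0.8251

Raoult's law: Kᵢ = Pᵢˢᵃᵗ/P = Pᵢˢᵃᵗ/180.1.
  K_A = 564.6/180.1 = 3.134925, K_B = 196.7/180.1 = 1.092171, K_C = 94.4/180.1 = 0.524153
Let ψ = V/F and solve Σ zᵢ(Kᵢ−1)/(1+ψ(Kᵢ−1)) = 0.
Feasibility: ΣzᵢKᵢ = 1.6068, Σzᵢ/Kᵢ = 1.0808 — both > 1, two phases present.
Newton–Raphson from ψ = 0.5:
  ψ = 0.5000: g = 0.15430, g' = -0.5327 → ψ = 0.7896
  ψ = 0.7896: g = 0.01596, g' = -0.4500 → ψ = 0.8251
Converged at ψ = 0.8251.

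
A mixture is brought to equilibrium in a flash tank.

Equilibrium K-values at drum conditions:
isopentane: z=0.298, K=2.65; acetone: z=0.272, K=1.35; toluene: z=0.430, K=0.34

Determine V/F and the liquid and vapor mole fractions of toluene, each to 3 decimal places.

V/F = 0.391, x_toluene = 0.580, y_toluene = 0.197

Newton iteration, V/F⁰ = 0.5:
  V/F = 0.500: g = -0.0731, g' = -0.685 → V/F = 0.393
  V/F = 0.393: g = -0.0014, g' = -0.666 → V/F = 0.391
Converged at V/F = 0.391.
Compositions from xᵢ = zᵢ/(1+V/F(Kᵢ−1)), yᵢ = Kᵢxᵢ:
  isopentane: x = 0.181, y = 0.480
  acetone: x = 0.239, y = 0.323
  toluene: x = 0.580, y = 0.197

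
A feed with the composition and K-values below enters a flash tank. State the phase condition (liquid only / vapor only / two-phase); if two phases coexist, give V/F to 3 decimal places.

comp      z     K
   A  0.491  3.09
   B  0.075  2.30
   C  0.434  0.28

ΣzᵢKᵢ = 1.811; Σzᵢ/Kᵢ = 1.742.
Both exceed 1, so a two-phase solution exists.
Rachford–Rice: g(ψ) = Σ zᵢ(Kᵢ−1)/(1+ψ(Kᵢ−1)) = 0.
Iterate (Newton) starting at ψ = 0.67:
  ψ = 0.670: g = -0.1241, g' = -1.248 → ψ = 0.571
  ψ = 0.571: g = -0.0064, g' = -1.136 → ψ = 0.565
Converged at ψ = 0.565.

two-phase, V/F = 0.565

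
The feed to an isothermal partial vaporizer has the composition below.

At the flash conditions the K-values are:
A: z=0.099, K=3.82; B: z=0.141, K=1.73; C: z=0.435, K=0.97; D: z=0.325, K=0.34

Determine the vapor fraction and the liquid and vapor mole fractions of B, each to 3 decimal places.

ψ = 0.214, x_B = 0.122, y_B = 0.211

Newton–Raphson from ψ = 0.5:
  ψ = 0.500: g = -0.1421, g' = -0.492 → ψ = 0.211
  ψ = 0.211: g = 0.0020, g' = -0.557 → ψ = 0.214
Converged at ψ = 0.214.
Compositions from xᵢ = zᵢ/(1+ψ(Kᵢ−1)), yᵢ = Kᵢxᵢ:
  A: x = 0.062, y = 0.236
  B: x = 0.122, y = 0.211
  C: x = 0.438, y = 0.425
  D: x = 0.379, y = 0.129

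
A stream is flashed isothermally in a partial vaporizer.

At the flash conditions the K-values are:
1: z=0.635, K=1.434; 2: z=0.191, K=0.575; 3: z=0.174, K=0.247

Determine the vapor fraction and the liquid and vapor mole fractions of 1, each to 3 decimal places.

ψ = 0.237, x_1 = 0.576, y_1 = 0.826

Material balance + equilibrium reduce to Σ zᵢ(Kᵢ−1)/(1+ψ(Kᵢ−1)) = 0.
Feasibility: ΣzᵢKᵢ = 1.063, Σzᵢ/Kᵢ = 1.479 — both > 1, two phases present.
Newton–Raphson from ψ = 0.67:
  ψ = 0.670: g = -0.1644, g' = -0.541 → ψ = 0.366
  ψ = 0.366: g = -0.0392, g' = -0.326 → ψ = 0.246
  ψ = 0.246: g = -0.0023, g' = -0.289 → ψ = 0.238
  ψ = 0.238: g = -0.0000, g' = -0.287 → ψ = 0.237
Converged at ψ = 0.237.
Compositions from xᵢ = zᵢ/(1+ψ(Kᵢ−1)), yᵢ = Kᵢxᵢ:
  1: x = 0.576, y = 0.826
  2: x = 0.212, y = 0.122
  3: x = 0.212, y = 0.052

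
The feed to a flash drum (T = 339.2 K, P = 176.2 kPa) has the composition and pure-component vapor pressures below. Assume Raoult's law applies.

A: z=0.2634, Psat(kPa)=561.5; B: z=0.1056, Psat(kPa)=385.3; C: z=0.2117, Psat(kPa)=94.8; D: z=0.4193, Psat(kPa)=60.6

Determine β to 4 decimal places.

Raoult's law: Kᵢ = Pᵢˢᵃᵗ/P = Pᵢˢᵃᵗ/176.2.
  K_A = 561.5/176.2 = 3.186720, K_B = 385.3/176.2 = 2.186720, K_C = 94.8/176.2 = 0.538025, K_D = 60.6/176.2 = 0.343927
Material balance + equilibrium reduce to Σ zᵢ(Kᵢ−1)/(1+β(Kᵢ−1)) = 0.
Feasibility: ΣzᵢKᵢ = 1.3284, Σzᵢ/Kᵢ = 1.7436 — both > 1, two phases present.
Iterate (Newton) starting at β = 0.5:
  β = 0.5000: g = -0.18276, g' = -0.8221 → β = 0.2777
  β = 0.2777: g = 0.00406, g' = -0.9010 → β = 0.2822
Converged at β = 0.2822.

β = 0.2822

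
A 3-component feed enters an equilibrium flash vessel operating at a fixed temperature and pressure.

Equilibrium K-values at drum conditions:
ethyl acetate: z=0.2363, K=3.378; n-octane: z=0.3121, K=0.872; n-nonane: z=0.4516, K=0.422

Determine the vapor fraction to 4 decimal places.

Let ψ = V/F and solve Σ zᵢ(Kᵢ−1)/(1+ψ(Kᵢ−1)) = 0.
Check two-phase: ΣzᵢKᵢ = 1.2609 > 1 and Σzᵢ/Kᵢ = 1.4980 > 1, so g(0) = 0.2609 > 0 and g(1) = -0.4980 < 0.
Iterate (Newton) starting at ψ = 0.5:
  ψ = 0.5000: g = -0.15310, g' = -0.5832 → ψ = 0.2375
  ψ = 0.2375: g = 0.01538, g' = -0.7539 → ψ = 0.2579
  ψ = 0.2579: g = 0.00028, g' = -0.7273 → ψ = 0.2582
Converged at ψ = 0.2582.

ψ = 0.2582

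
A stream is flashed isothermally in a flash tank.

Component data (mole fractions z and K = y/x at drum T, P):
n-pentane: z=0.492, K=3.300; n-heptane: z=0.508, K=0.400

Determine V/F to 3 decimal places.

V/F = 0.599

Material balance + equilibrium reduce to Σ zᵢ(Kᵢ−1)/(1+V/F(Kᵢ−1)) = 0.
g(0) = ΣzᵢKᵢ − 1 = 0.827 and g(1) = 1 − Σzᵢ/Kᵢ = -0.419, so a root lies in (0, 1).
Binary case is linear: z₁(K₁−1)(1+V/F(K₂−1)) + z₂(K₂−1)(1+V/F(K₁−1)) = 0
⇒ V/F = [z₁(K₁−1)+z₂(K₂−1)] / [−(K₁−1)(K₂−1)] = 0.8268/1.3800 = 0.599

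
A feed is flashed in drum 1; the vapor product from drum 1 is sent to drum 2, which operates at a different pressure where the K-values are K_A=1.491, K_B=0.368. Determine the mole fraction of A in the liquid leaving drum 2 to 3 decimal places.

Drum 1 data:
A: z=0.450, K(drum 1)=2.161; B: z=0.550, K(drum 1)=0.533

x_A (drum 2) = 0.563

Drum 1:
Rachford–Rice: g(ψ₁) = Σ zᵢ(Kᵢ−1)/(1+ψ₁(Kᵢ−1)) = 0.
Check two-phase: ΣzᵢKᵢ = 1.266 > 1 and Σzᵢ/Kᵢ = 1.240 > 1, so g(0) = 0.266 > 0 and g(1) = -0.240 < 0.
Binary case is linear: z₁(K₁−1)(1+ψ₁(K₂−1)) + z₂(K₂−1)(1+ψ₁(K₁−1)) = 0
⇒ ψ₁ = [z₁(K₁−1)+z₂(K₂−1)] / [−(K₁−1)(K₂−1)] = 0.2656/0.5422 = 0.490
Drum-1 compositions:
  A: x = 0.287, y = 0.620
  B: x = 0.713, y = 0.380
Drum-2 feed = drum-1 vapor: z₂ = (0.6199, 0.3801).
Drum 2:
Let ψ₂ = V/F and solve Σ zᵢ(Kᵢ−1)/(1+ψ₂(Kᵢ−1)) = 0.
g(0) = ΣzᵢKᵢ − 1 = 0.064 and g(1) = 1 − Σzᵢ/Kᵢ = -0.449, so a root lies in (0, 1).
Binary case is linear: z₁(K₁−1)(1+ψ₂(K₂−1)) + z₂(K₂−1)(1+ψ₂(K₁−1)) = 0
⇒ ψ₂ = [z₁(K₁−1)+z₂(K₂−1)] / [−(K₁−1)(K₂−1)] = 0.0641/0.3103 = 0.207
  A: x = 0.563, y = 0.839
  B: x = 0.437, y = 0.161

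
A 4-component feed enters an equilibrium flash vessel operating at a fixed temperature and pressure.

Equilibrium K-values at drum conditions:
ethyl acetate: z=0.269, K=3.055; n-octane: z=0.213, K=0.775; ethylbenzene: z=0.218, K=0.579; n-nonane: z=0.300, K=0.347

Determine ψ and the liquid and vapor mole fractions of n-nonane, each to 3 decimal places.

Let ψ = V/F and solve Σ zᵢ(Kᵢ−1)/(1+ψ(Kᵢ−1)) = 0.
g(0) = ΣzᵢKᵢ − 1 = 0.217 and g(1) = 1 − Σzᵢ/Kᵢ = -0.604, so a root lies in (0, 1).
Newton iteration, ψ⁰ = 0.45:
  ψ = 0.450: g = -0.1568, g' = -0.635 → ψ = 0.203
  ψ = 0.203: g = 0.0135, g' = -0.793 → ψ = 0.220
Converged at ψ = 0.220.
Compositions from xᵢ = zᵢ/(1+ψ(Kᵢ−1)), yᵢ = Kᵢxᵢ:
  ethyl acetate: x = 0.185, y = 0.566
  n-octane: x = 0.224, y = 0.174
  ethylbenzene: x = 0.240, y = 0.139
  n-nonane: x = 0.350, y = 0.122

ψ = 0.220, x_n-nonane = 0.350, y_n-nonane = 0.122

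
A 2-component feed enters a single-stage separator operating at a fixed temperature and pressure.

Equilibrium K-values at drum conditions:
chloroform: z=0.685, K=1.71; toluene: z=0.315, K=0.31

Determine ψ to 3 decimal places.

Binary case is linear: z₁(K₁−1)(1+ψ(K₂−1)) + z₂(K₂−1)(1+ψ(K₁−1)) = 0
⇒ ψ = [z₁(K₁−1)+z₂(K₂−1)] / [−(K₁−1)(K₂−1)] = 0.2690/0.4899 = 0.549

ψ = 0.549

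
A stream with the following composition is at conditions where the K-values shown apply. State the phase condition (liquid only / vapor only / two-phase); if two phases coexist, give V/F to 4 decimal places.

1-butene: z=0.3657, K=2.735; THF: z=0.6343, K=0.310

two-phase, V/F = 0.1644

ΣzᵢKᵢ = 1.1968; Σzᵢ/Kᵢ = 2.1798.
Both exceed 1, so a two-phase solution exists.
Rachford–Rice: g(ψ) = Σ zᵢ(Kᵢ−1)/(1+ψ(Kᵢ−1)) = 0.
Newton–Raphson from ψ = 0.33:
  ψ = 0.3300: g = -0.16323, g' = -0.9515 → ψ = 0.1584
  ψ = 0.1584: g = 0.00629, g' = -1.0580 → ψ = 0.1644
Converged at ψ = 0.1644.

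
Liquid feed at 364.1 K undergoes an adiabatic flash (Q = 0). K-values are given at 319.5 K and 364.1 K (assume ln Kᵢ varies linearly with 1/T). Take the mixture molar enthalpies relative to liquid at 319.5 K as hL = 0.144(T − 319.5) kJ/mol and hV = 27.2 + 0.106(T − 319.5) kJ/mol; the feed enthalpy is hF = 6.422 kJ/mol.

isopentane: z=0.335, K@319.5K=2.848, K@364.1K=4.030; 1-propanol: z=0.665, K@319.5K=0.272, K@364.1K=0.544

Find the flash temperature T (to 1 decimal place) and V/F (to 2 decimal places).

T = 330.0 K, V/F = 0.18

Adiabatic flash: solve Rachford–Rice at each trial T, then check hF = ψ·hV(T) + (1−ψ)·hL(T).
  T = 319.5 K: K = (2.848, 0.272), RR gives ψ = 0.100, H_out = 2.729 kJ/mol
  T = 364.1 K: K = (4.030, 0.544), RR gives ψ = 0.515, H_out = 19.562 kJ/mol
  T = 341.8 K: K = (3.426, 0.393), RR gives ψ = 0.278, H_out = 10.544 kJ/mol
  T = 330.6 K: K = (3.132, 0.329), RR gives ψ = 0.187, H_out = 6.615 kJ/mol
  T = 325.1 K: K = (2.990, 0.300), RR gives ψ = 0.144, H_out = 4.703 kJ/mol
  T = 327.9 K: K = (3.062, 0.314), RR gives ψ = 0.166, H_out = 5.678 kJ/mol
  T = 329.2 K: K = (3.096, 0.321), RR gives ψ = 0.176, H_out = 6.129 kJ/mol
Linear interpolation between T = 329.2 (H_out = 6.129) and T = 330.6 (H_out = 6.615) on hF = 6.422 gives T ≈ 330.0 K, at which ψ = 0.18.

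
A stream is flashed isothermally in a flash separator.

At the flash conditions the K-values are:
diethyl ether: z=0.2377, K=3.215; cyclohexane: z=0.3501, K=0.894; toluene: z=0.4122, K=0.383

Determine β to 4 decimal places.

β = 0.2500

Material balance + equilibrium reduce to Σ zᵢ(Kᵢ−1)/(1+β(Kᵢ−1)) = 0.
Feasibility: ΣzᵢKᵢ = 1.2351, Σzᵢ/Kᵢ = 1.5418 — both > 1, two phases present.
Iterate (Newton) starting at β = 0.5:
  β = 0.5000: g = -0.15715, g' = -0.5951 → β = 0.2359
  β = 0.2359: g = 0.01008, g' = -0.7221 → β = 0.2499
  β = 0.2499: g = 0.00011, g' = -0.7067 → β = 0.2500
Converged at β = 0.2500.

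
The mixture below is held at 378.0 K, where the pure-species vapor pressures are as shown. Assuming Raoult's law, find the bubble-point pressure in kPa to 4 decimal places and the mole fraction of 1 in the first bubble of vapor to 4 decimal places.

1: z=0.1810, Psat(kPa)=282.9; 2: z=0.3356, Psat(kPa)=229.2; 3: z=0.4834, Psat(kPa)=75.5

At the bubble point ψ → 0, so ΣzᵢKᵢ = 1 with Kᵢ = Pᵢˢᵃᵗ/P ⇒ P = ΣzᵢPᵢˢᵃᵗ.
P = 0.1810·282.9 + 0.3356·229.2 + 0.4834·75.5 = 164.6211 kPa
yᵢ = zᵢPᵢˢᵃᵗ/P ⇒ y_1 = 0.1810·282.9/164.6211 = 0.3110

Pbub = 164.6211 kPa, y_1 = 0.3110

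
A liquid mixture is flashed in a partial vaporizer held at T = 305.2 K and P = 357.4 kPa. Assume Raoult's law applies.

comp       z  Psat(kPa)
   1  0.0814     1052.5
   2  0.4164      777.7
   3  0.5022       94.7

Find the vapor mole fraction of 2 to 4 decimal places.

Raoult's law: Kᵢ = Pᵢˢᵃᵗ/P = Pᵢˢᵃᵗ/357.4.
  K_1 = 1052.5/357.4 = 2.944880, K_2 = 777.7/357.4 = 2.175993, K_3 = 94.7/357.4 = 0.264969
Rachford–Rice: g(V/F) = Σ zᵢ(Kᵢ−1)/(1+V/F(Kᵢ−1)) = 0.
Feasibility: ΣzᵢKᵢ = 1.2789, Σzᵢ/Kᵢ = 2.1143 — both > 1, two phases present.
Newton–Raphson from V/F = 0.64:
  V/F = 0.6400: g = -0.34710, g' = -1.2160 → V/F = 0.3546
  V/F = 0.3546: g = -0.05995, g' = -0.8910 → V/F = 0.2873
  V/F = 0.2873: g = -0.00034, g' = -0.8845 → V/F = 0.2869
Converged at V/F = 0.2869.
Compositions from xᵢ = zᵢ/(1+V/F(Kᵢ−1)), yᵢ = Kᵢxᵢ:
  1: x = 0.0522, y = 0.1539
  2: x = 0.3114, y = 0.6775
  3: x = 0.6364, y = 0.1686

y_2 = 0.6775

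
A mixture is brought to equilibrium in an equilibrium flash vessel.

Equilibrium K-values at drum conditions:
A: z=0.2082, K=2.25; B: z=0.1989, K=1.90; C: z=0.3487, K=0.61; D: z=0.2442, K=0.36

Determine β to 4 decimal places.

Material balance + equilibrium reduce to Σ zᵢ(Kᵢ−1)/(1+β(Kᵢ−1)) = 0.
Check two-phase: ΣzᵢKᵢ = 1.1470 > 1 and Σzᵢ/Kᵢ = 1.4472 > 1, so g(0) = 0.1470 > 0 and g(1) = -0.4472 < 0.
Iterate (Newton) starting at β = 0.39:
  β = 0.3900: g = -0.06120, g' = -0.4867 → β = 0.2643
  β = 0.2643: g = 0.00053, g' = -0.4998 → β = 0.2653
Converged at β = 0.2653.

β = 0.2653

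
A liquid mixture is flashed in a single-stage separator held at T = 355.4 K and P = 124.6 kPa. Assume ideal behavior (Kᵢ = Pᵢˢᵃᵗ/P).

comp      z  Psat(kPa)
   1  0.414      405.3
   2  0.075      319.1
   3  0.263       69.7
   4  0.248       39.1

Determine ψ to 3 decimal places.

ψ = 0.612

Raoult's law: Kᵢ = Pᵢˢᵃᵗ/P = Pᵢˢᵃᵗ/124.6.
  K_1 = 405.3/124.6 = 3.25281, K_2 = 319.1/124.6 = 2.56100, K_3 = 69.7/124.6 = 0.55939, K_4 = 39.1/124.6 = 0.31380
Rachford–Rice: g(ψ) = Σ zᵢ(Kᵢ−1)/(1+ψ(Kᵢ−1)) = 0.
Check two-phase: ΣzᵢKᵢ = 1.764 > 1 and Σzᵢ/Kᵢ = 1.417 > 1, so g(0) = 0.764 > 0 and g(1) = -0.417 < 0.
Iterate (Newton) starting at ψ = 0.5:
  ψ = 0.500: g = 0.0967, g' = -0.877 → ψ = 0.610
  ψ = 0.610: g = 0.0014, g' = -0.862 → ψ = 0.612
Converged at ψ = 0.612.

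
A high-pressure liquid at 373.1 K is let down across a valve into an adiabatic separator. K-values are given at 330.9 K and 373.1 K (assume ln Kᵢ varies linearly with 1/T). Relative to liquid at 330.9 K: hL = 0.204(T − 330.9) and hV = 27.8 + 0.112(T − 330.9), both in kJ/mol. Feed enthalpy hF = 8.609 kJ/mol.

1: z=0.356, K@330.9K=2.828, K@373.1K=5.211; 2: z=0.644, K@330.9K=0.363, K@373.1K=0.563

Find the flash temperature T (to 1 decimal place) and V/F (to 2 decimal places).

T = 336.5 K, V/F = 0.27

Adiabatic flash: solve Rachford–Rice at each trial T, then check hF = ψ·hV(T) + (1−ψ)·hL(T).
  T = 330.9 K: K = (2.828, 0.363), RR gives ψ = 0.207, H_out = 5.743 kJ/mol
  T = 373.1 K: K = (5.211, 0.563), RR gives ψ = 0.662, H_out = 24.435 kJ/mol
  T = 352.0 K: K = (3.910, 0.458), RR gives ψ = 0.436, H_out = 15.568 kJ/mol
  T = 341.4 K: K = (3.339, 0.409), RR gives ψ = 0.327, H_out = 10.919 kJ/mol
  T = 336.1 K: K = (3.075, 0.385), RR gives ψ = 0.269, H_out = 8.407 kJ/mol
  T = 338.8 K: K = (3.208, 0.397), RR gives ψ = 0.299, H_out = 9.708 kJ/mol
  T = 337.5 K: K = (3.143, 0.392), RR gives ψ = 0.285, H_out = 9.087 kJ/mol
Linear interpolation between T = 336.1 (H_out = 8.407) and T = 337.5 (H_out = 9.087) on hF = 8.609 gives T ≈ 336.5 K, at which ψ = 0.27.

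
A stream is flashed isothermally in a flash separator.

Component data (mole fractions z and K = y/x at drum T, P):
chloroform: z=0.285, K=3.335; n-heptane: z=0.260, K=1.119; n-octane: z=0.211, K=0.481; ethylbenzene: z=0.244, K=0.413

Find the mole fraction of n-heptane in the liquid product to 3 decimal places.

x_n-heptane = 0.246

Rachford–Rice: g(β) = Σ zᵢ(Kᵢ−1)/(1+β(Kᵢ−1)) = 0.
Check two-phase: ΣzᵢKᵢ = 1.444 > 1 and Σzᵢ/Kᵢ = 1.347 > 1, so g(0) = 0.444 > 0 and g(1) = -0.347 < 0.
Newton–Raphson from β = 0.5:
  β = 0.500: g = -0.0144, g' = -0.606 → β = 0.476
Converged at β = 0.476.
Compositions from xᵢ = zᵢ/(1+β(Kᵢ−1)), yᵢ = Kᵢxᵢ:
  chloroform: x = 0.135, y = 0.450
  n-heptane: x = 0.246, y = 0.275
  n-octane: x = 0.280, y = 0.135
  ethylbenzene: x = 0.339, y = 0.140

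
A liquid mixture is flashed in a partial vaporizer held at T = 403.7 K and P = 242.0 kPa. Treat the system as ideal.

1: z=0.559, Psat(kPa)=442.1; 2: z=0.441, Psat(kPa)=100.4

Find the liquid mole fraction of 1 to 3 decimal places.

x_1 = 0.414

Raoult's law: Kᵢ = Pᵢˢᵃᵗ/P = Pᵢˢᵃᵗ/242.0.
  K_1 = 442.1/242.0 = 1.82686, K_2 = 100.4/242.0 = 0.41488
Rachford–Rice: g(ψ) = Σ zᵢ(Kᵢ−1)/(1+ψ(Kᵢ−1)) = 0.
g(0) = ΣzᵢKᵢ − 1 = 0.204 and g(1) = 1 − Σzᵢ/Kᵢ = -0.369, so a root lies in (0, 1).
Binary case is linear: z₁(K₁−1)(1+ψ(K₂−1)) + z₂(K₂−1)(1+ψ(K₁−1)) = 0
⇒ ψ = [z₁(K₁−1)+z₂(K₂−1)] / [−(K₁−1)(K₂−1)] = 0.2042/0.4838 = 0.422
Compositions from xᵢ = zᵢ/(1+ψ(Kᵢ−1)), yᵢ = Kᵢxᵢ:
  1: x = 0.414, y = 0.757
  2: x = 0.586, y = 0.243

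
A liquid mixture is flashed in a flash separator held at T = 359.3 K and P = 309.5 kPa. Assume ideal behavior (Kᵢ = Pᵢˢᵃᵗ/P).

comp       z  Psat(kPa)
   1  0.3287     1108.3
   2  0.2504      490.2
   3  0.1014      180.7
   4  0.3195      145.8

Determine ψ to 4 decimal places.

ψ = 0.8347

Raoult's law: Kᵢ = Pᵢˢᵃᵗ/P = Pᵢˢᵃᵗ/309.5.
  K_1 = 1108.3/309.5 = 3.580937, K_2 = 490.2/309.5 = 1.583845, K_3 = 180.7/309.5 = 0.583845, K_4 = 145.8/309.5 = 0.471082
Let ψ = V/F and solve Σ zᵢ(Kᵢ−1)/(1+ψ(Kᵢ−1)) = 0.
Check two-phase: ΣzᵢKᵢ = 1.7834 > 1 and Σzᵢ/Kᵢ = 1.1018 > 1, so g(0) = 0.7834 > 0 and g(1) = -0.1018 < 0.
Iterate (Newton) starting at ψ = 0.65:
  ψ = 0.6500: g = 0.10744, g' = -0.5908 → ψ = 0.8318
  ψ = 0.8318: g = 0.00169, g' = -0.5858 → ψ = 0.8347
Converged at ψ = 0.8347.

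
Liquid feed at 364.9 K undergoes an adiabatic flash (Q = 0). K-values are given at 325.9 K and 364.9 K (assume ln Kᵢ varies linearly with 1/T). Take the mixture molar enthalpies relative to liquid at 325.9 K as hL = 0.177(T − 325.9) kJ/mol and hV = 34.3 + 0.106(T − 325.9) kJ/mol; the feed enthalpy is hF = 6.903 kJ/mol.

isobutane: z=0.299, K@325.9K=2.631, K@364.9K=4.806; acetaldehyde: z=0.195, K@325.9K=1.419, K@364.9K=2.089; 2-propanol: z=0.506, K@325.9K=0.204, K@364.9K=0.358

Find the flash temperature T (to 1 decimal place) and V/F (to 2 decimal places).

Adiabatic flash: solve Rachford–Rice at each trial T, then check hF = ψ·hV(T) + (1−ψ)·hL(T).
  T = 325.9 K: K = (2.631, 1.419, 0.204), RR gives ψ = 0.162, H_out = 5.551 kJ/mol
  T = 364.9 K: K = (4.806, 2.089, 0.358), RR gives ψ = 0.549, H_out = 24.201 kJ/mol
  T = 345.4 K: K = (3.617, 1.741, 0.275), RR gives ψ = 0.378, H_out = 15.907 kJ/mol
  T = 335.6 K: K = (3.097, 1.575, 0.238), RR gives ψ = 0.281, H_out = 11.163 kJ/mol
  T = 330.8 K: K = (2.860, 1.497, 0.221), RR gives ψ = 0.226, H_out = 8.540 kJ/mol
  T = 328.4 K: K = (2.746, 1.459, 0.212), RR gives ψ = 0.196, H_out = 7.122 kJ/mol
  T = 327.1 K: K = (2.686, 1.438, 0.208), RR gives ψ = 0.178, H_out = 6.318 kJ/mol
Linear interpolation between T = 327.1 (H_out = 6.318) and T = 328.4 (H_out = 7.122) on hF = 6.903 gives T ≈ 328.0 K, at which ψ = 0.19.

T = 328.0 K, V/F = 0.19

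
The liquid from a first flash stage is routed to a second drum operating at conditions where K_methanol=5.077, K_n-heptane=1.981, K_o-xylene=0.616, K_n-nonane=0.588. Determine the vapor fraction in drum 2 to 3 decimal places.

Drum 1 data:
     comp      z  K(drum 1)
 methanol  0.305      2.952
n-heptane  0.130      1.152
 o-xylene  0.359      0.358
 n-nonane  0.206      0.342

Drum 1:
Newton–Raphson from ψ₁ = 0.59:
  ψ₁ = 0.590: g = -0.2977, g' = -0.875 → ψ₁ = 0.250
  ψ₁ = 0.250: g = -0.0175, g' = -0.866 → ψ₁ = 0.230
Converged at ψ₁ = 0.230.
Drum-1 compositions:
  methanol: x = 0.211, y = 0.622
  n-heptane: x = 0.126, y = 0.145
  o-xylene: x = 0.421, y = 0.151
  n-nonane: x = 0.243, y = 0.083
Drum-2 feed = drum-1 liquid: z₂ = (0.2105, 0.1256, 0.4211, 0.2427).
Drum 2:
Rachford–Rice: g(ψ₂) = Σ zᵢ(Kᵢ−1)/(1+ψ₂(Kᵢ−1)) = 0.
Check two-phase: ΣzᵢKᵢ = 1.720 > 1 and Σzᵢ/Kᵢ = 1.201 > 1, so g(0) = 0.720 > 0 and g(1) = -0.201 < 0.
Newton–Raphson from ψ₂ = 0.5:
  ψ₂ = 0.500: g = 0.0391, g' = -0.594 → ψ₂ = 0.566
  ψ₂ = 0.566: g = 0.0018, g' = -0.541 → ψ₂ = 0.569
Converged at ψ₂ = 0.569.
  methanol: x = 0.063, y = 0.322
  n-heptane: x = 0.081, y = 0.160
  o-xylene: x = 0.539, y = 0.332
  n-nonane: x = 0.317, y = 0.186

V/F (drum 2) = 0.569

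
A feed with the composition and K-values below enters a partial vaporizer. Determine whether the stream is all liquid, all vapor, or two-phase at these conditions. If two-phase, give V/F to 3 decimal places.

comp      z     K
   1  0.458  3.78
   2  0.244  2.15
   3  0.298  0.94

all vapor

ΣzᵢKᵢ = 2.536; Σzᵢ/Kᵢ = 0.552.
Since Σzᵢ/Kᵢ < 1 the mixture is above its dew point — single vapor phase.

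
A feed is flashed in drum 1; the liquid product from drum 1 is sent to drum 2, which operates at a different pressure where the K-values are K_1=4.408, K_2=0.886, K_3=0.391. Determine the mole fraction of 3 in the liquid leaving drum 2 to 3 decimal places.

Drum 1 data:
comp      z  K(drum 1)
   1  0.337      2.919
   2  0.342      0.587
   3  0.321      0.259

Drum 1:
Let ψ₁ = V/F and solve Σ zᵢ(Kᵢ−1)/(1+ψ₁(Kᵢ−1)) = 0.
g(0) = ΣzᵢKᵢ − 1 = 0.268 and g(1) = 1 − Σzᵢ/Kᵢ = -0.937, so a root lies in (0, 1).
Iterate (Newton) starting at ψ₁ = 0.5:
  ψ₁ = 0.500: g = -0.2258, g' = -0.861 → ψ₁ = 0.238
  ψ₁ = 0.238: g = -0.0011, g' = -0.917 → ψ₁ = 0.236
Converged at ψ₁ = 0.236.
Drum-1 compositions:
  1: x = 0.232, y = 0.677
  2: x = 0.379, y = 0.222
  3: x = 0.389, y = 0.101
Drum-2 feed = drum-1 liquid: z₂ = (0.2318, 0.3790, 0.3892).
Drum 2:
Material balance + equilibrium reduce to Σ zᵢ(Kᵢ−1)/(1+ψ₂(Kᵢ−1)) = 0.
Feasibility: ΣzᵢKᵢ = 1.510, Σzᵢ/Kᵢ = 1.476 — both > 1, two phases present.
Newton–Raphson from ψ₂ = 0.37:
  ψ₂ = 0.370: g = -0.0016, g' = -0.773 → ψ₂ = 0.368
Converged at ψ₂ = 0.368.
  1: x = 0.103, y = 0.453
  2: x = 0.396, y = 0.350
  3: x = 0.502, y = 0.196

x_3 (drum 2) = 0.502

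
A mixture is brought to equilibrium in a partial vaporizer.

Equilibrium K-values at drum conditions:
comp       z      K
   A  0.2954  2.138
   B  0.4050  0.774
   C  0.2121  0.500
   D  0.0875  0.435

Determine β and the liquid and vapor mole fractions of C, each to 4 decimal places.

Material balance + equilibrium reduce to Σ zᵢ(Kᵢ−1)/(1+β(Kᵢ−1)) = 0.
g(0) = ΣzᵢKᵢ − 1 = 0.0891 and g(1) = 1 − Σzᵢ/Kᵢ = -0.2868, so a root lies in (0, 1).
Newton–Raphson from β = 0.44:
  β = 0.4400: g = -0.07939, g' = -0.3320 → β = 0.2009
  β = 0.2009: g = 0.00408, g' = -0.3772 → β = 0.2117
Converged at β = 0.2117.
Compositions from xᵢ = zᵢ/(1+β(Kᵢ−1)), yᵢ = Kᵢxᵢ:
  A: x = 0.2380, y = 0.5089
  B: x = 0.4254, y = 0.3292
  C: x = 0.2372, y = 0.1186
  D: x = 0.0994, y = 0.0432

β = 0.2117, x_C = 0.2372, y_C = 0.1186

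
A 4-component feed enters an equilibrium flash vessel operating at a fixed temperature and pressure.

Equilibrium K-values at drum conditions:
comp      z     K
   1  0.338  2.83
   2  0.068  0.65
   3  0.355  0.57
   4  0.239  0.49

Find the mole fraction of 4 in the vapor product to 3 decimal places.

y_4 = 0.146

Material balance + equilibrium reduce to Σ zᵢ(Kᵢ−1)/(1+β(Kᵢ−1)) = 0.
Feasibility: ΣzᵢKᵢ = 1.320, Σzᵢ/Kᵢ = 1.335 — both > 1, two phases present.
Iterate (Newton) starting at β = 0.5:
  β = 0.500: g = -0.0639, g' = -0.539 → β = 0.382
  β = 0.382: g = 0.0028, g' = -0.593 → β = 0.386
Converged at β = 0.386.
Compositions from xᵢ = zᵢ/(1+β(Kᵢ−1)), yᵢ = Kᵢxᵢ:
  1: x = 0.198, y = 0.560
  2: x = 0.079, y = 0.051
  3: x = 0.426, y = 0.243
  4: x = 0.298, y = 0.146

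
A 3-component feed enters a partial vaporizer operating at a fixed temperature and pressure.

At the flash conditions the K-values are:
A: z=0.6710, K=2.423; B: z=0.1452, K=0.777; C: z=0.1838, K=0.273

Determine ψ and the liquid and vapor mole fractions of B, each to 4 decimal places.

Rachford–Rice: g(ψ) = Σ zᵢ(Kᵢ−1)/(1+ψ(Kᵢ−1)) = 0.
g(0) = ΣzᵢKᵢ − 1 = 0.7888 and g(1) = 1 − Σzᵢ/Kᵢ = -0.1371, so a root lies in (0, 1).
Newton iteration, ψ⁰ = 0.63:
  ψ = 0.6300: g = 0.21926, g' = -0.7182 → ψ = 0.9353
  ψ = 0.9353: g = -0.04877, g' = -1.2099 → ψ = 0.8950
  ψ = 0.8950: g = -0.00296, g' = -1.0701 → ψ = 0.8922
Converged at ψ = 0.8922.
Compositions from xᵢ = zᵢ/(1+ψ(Kᵢ−1)), yᵢ = Kᵢxᵢ:
  A: x = 0.2956, y = 0.7164
  B: x = 0.1813, y = 0.1408
  C: x = 0.5231, y = 0.1428

ψ = 0.8922, x_B = 0.1813, y_B = 0.1408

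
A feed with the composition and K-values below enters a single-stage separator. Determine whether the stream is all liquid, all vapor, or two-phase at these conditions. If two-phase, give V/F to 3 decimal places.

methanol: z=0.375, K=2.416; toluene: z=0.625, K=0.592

ΣzᵢKᵢ = 1.276; Σzᵢ/Kᵢ = 1.211.
Both exceed 1, so a two-phase solution exists.
Binary case is linear: z₁(K₁−1)(1+ψ(K₂−1)) + z₂(K₂−1)(1+ψ(K₁−1)) = 0
⇒ ψ = [z₁(K₁−1)+z₂(K₂−1)] / [−(K₁−1)(K₂−1)] = 0.2760/0.5777 = 0.478

two-phase, V/F = 0.478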